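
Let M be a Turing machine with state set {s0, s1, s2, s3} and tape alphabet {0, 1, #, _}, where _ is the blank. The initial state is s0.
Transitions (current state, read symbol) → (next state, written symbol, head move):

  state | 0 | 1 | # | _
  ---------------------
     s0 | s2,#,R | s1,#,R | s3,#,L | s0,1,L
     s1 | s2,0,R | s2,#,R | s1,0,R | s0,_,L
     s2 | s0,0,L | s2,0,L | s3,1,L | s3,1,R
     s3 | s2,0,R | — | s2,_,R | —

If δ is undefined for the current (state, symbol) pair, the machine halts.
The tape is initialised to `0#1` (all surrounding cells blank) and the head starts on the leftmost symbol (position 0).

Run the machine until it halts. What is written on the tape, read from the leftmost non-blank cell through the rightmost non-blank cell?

state=s0 head=0 tape=[0]#1   (s0,0)→(s2,#,R)
state=s2 head=1 tape=#[#]1   (s2,#)→(s3,1,L)
state=s3 head=0 tape=[#]11   (s3,#)→(s2,_,R)
state=s2 head=1 tape=_[1]1   (s2,1)→(s2,0,L)
state=s2 head=0 tape=[_]01   (s2,_)→(s3,1,R)
state=s3 head=1 tape=1[0]1   (s3,0)→(s2,0,R)
state=s2 head=2 tape=10[1]   (s2,1)→(s2,0,L)
state=s2 head=1 tape=1[0]0   (s2,0)→(s0,0,L)
state=s0 head=0 tape=[1]00   (s0,1)→(s1,#,R)
state=s1 head=1 tape=#[0]0   (s1,0)→(s2,0,R)
state=s2 head=2 tape=#0[0]   (s2,0)→(s0,0,L)
state=s0 head=1 tape=#[0]0   (s0,0)→(s2,#,R)
state=s2 head=2 tape=##[0]   (s2,0)→(s0,0,L)
state=s0 head=1 tape=#[#]0   (s0,#)→(s3,#,L)
state=s3 head=0 tape=[#]#0   (s3,#)→(s2,_,R)
state=s2 head=1 tape=_[#]0   (s2,#)→(s3,1,L)
state=s3 head=0 tape=[_]10
The non-blank tape span at halt is 10.

10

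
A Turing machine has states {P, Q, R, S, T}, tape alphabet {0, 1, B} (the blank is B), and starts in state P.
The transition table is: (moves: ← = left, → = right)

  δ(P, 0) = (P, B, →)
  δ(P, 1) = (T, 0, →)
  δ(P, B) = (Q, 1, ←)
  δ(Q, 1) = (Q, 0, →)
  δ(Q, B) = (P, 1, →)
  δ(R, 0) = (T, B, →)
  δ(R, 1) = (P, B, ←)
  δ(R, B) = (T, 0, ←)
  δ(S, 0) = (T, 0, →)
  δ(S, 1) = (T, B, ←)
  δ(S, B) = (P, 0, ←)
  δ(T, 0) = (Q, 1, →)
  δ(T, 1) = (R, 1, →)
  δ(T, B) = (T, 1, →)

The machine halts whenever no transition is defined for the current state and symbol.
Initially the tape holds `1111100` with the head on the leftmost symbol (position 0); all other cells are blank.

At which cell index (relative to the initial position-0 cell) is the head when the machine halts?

state=P head=0 tape=[1]111100   (P,1)→(T,0,→)
state=T head=1 tape=0[1]11100   (T,1)→(R,1,→)
state=R head=2 tape=01[1]1100   (R,1)→(P,B,←)
state=P head=1 tape=0[1]B1100   (P,1)→(T,0,→)
state=T head=2 tape=00[B]1100   (T,B)→(T,1,→)
state=T head=3 tape=001[1]100   (T,1)→(R,1,→)
state=R head=4 tape=0011[1]00   (R,1)→(P,B,←)
state=P head=3 tape=001[1]B00   (P,1)→(T,0,→)
state=T head=4 tape=0010[B]00   (T,B)→(T,1,→)
state=T head=5 tape=00101[0]0   (T,0)→(Q,1,→)
state=Q head=6 tape=001011[0]
At halt the head is at cell 6.

6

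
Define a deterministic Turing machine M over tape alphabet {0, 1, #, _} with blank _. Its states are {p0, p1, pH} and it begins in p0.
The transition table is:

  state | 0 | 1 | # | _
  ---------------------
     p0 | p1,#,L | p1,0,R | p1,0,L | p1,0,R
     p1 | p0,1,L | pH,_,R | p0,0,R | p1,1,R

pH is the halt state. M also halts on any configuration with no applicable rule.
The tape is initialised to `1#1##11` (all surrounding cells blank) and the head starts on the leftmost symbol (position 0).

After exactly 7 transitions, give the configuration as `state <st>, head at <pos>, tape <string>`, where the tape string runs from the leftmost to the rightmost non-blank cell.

state p1, head at 1, tape 00#1011

state=p0 head=0 tape=[1]#1##11   (p0,1)→(p1,0,R)
state=p1 head=1 tape=0[#]1##11   (p1,#)→(p0,0,R)
state=p0 head=2 tape=00[1]##11   (p0,1)→(p1,0,R)
state=p1 head=3 tape=000[#]#11   (p1,#)→(p0,0,R)
state=p0 head=4 tape=0000[#]11   (p0,#)→(p1,0,L)
state=p1 head=3 tape=000[0]011   (p1,0)→(p0,1,L)
state=p0 head=2 tape=00[0]1011   (p0,0)→(p1,#,L)
state=p1 head=1 tape=0[0]#1011
After 7 steps: state p1, head at 1, tape 00#1011.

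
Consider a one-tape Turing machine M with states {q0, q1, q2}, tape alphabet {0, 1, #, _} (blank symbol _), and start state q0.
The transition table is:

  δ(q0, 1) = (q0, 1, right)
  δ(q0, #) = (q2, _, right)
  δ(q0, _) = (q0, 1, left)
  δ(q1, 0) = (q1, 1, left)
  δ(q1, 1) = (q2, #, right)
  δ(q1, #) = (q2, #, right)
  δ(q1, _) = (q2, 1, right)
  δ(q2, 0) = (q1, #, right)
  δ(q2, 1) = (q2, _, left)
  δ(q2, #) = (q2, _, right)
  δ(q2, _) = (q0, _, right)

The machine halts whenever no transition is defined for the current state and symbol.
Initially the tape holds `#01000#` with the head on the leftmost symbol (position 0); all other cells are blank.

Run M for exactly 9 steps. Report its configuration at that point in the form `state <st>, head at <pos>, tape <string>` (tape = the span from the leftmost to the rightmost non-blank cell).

state q0, head at 5, tape ##__0#

q0 | [#]01000#   read # → write _, move right, go to q2
q2 | _[0]1000#   read 0 → write #, move right, go to q1
q1 | _#[1]000#   read 1 → write #, move right, go to q2
q2 | _##[0]00#   read 0 → write #, move right, go to q1
q1 | _###[0]0#   read 0 → write 1, move left, go to q1
q1 | _##[#]10#   read # → write #, move right, go to q2
q2 | _###[1]0#   read 1 → write _, move left, go to q2
q2 | _##[#]_0#   read # → write _, move right, go to q2
q2 | _##_[_]0#   read _ → write _, move right, go to q0
q0 | _##__[0]#
After 9 steps: state q0, head at 5, tape ##__0#.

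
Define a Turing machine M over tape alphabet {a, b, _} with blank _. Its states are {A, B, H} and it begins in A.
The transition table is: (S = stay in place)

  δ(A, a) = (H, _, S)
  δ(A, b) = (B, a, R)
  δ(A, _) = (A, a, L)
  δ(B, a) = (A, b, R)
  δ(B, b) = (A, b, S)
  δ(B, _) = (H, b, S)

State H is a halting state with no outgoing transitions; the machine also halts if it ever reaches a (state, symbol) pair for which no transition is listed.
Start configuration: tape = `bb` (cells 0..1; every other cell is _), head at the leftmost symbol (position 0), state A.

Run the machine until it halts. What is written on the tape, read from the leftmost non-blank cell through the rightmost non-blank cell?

A | [b]b_   read b → write a, move R, go to B
B | a[b]_   read b → write b, move S, go to A
A | a[b]_   read b → write a, move R, go to B
B | aa[_]   read _ → write b, move S, go to H
H | aa[b]
The non-blank tape span at halt is aab.

aab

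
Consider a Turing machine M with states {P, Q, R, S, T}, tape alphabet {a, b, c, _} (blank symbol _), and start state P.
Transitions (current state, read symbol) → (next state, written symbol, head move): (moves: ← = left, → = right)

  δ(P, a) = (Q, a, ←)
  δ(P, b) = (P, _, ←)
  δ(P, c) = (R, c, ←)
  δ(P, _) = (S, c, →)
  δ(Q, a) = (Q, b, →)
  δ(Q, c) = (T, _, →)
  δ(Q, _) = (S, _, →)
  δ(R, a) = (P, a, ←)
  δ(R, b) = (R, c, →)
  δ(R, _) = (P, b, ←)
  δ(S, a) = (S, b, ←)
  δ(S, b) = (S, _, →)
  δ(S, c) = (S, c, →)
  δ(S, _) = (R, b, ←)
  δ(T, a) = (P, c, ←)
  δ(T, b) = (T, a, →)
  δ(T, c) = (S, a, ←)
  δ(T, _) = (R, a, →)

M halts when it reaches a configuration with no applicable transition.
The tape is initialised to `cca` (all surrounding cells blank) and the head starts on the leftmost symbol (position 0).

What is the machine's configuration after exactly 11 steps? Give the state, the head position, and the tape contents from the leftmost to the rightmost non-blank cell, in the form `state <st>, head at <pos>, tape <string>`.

state P, head at 1, tape c_ccbb

state=P head=0 tape=__[c]ca_   (P,c)→(R,c,←)
state=R head=-1 tape=_[_]cca_   (R,_)→(P,b,←)
state=P head=-2 tape=[_]bcca_   (P,_)→(S,c,→)
state=S head=-1 tape=c[b]cca_   (S,b)→(S,_,→)
state=S head=0 tape=c_[c]ca_   (S,c)→(S,c,→)
state=S head=1 tape=c_c[c]a_   (S,c)→(S,c,→)
state=S head=2 tape=c_cc[a]_   (S,a)→(S,b,←)
state=S head=1 tape=c_c[c]b_   (S,c)→(S,c,→)
state=S head=2 tape=c_cc[b]_   (S,b)→(S,_,→)
state=S head=3 tape=c_cc_[_]   (S,_)→(R,b,←)
state=R head=2 tape=c_cc[_]b   (R,_)→(P,b,←)
state=P head=1 tape=c_c[c]bb
After 11 steps: state P, head at 1, tape c_ccbb.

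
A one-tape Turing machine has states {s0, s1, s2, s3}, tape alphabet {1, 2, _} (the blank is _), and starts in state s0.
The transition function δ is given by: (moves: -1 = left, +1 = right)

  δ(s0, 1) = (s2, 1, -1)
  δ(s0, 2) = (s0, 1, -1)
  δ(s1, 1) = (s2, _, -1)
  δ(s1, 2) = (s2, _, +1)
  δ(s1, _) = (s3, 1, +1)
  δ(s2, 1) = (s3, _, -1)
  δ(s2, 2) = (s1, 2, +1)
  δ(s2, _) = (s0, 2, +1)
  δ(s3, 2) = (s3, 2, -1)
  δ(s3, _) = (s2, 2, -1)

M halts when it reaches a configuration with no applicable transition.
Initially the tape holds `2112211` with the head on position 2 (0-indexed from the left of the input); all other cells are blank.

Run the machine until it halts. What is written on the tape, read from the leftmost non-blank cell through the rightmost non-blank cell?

state=s0 head=2 tape=___21[1]2211   (s0,1)→(s2,1,-1)
state=s2 head=1 tape=___2[1]12211   (s2,1)→(s3,_,-1)
state=s3 head=0 tape=___[2]_12211   (s3,2)→(s3,2,-1)
state=s3 head=-1 tape=__[_]2_12211   (s3,_)→(s2,2,-1)
state=s2 head=-2 tape=_[_]22_12211   (s2,_)→(s0,2,+1)
state=s0 head=-1 tape=_2[2]2_12211   (s0,2)→(s0,1,-1)
state=s0 head=-2 tape=_[2]12_12211   (s0,2)→(s0,1,-1)
state=s0 head=-3 tape=[_]112_12211
The non-blank tape span at halt is 112_12211.

112_12211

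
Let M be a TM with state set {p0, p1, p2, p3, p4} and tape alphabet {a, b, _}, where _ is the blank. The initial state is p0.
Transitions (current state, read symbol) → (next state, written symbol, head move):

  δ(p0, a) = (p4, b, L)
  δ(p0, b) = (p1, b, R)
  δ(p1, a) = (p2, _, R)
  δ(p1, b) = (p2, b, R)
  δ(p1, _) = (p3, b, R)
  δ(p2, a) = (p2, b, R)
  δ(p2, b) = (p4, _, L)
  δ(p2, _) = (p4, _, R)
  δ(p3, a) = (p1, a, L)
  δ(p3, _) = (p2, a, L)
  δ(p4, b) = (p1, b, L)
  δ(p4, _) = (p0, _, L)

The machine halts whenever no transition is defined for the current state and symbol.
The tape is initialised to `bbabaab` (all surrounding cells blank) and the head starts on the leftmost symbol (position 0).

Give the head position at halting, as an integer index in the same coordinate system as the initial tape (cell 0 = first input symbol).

0

p0 | _[b]babaab   read b → write b, move R, go to p1
p1 | _b[b]abaab   read b → write b, move R, go to p2
p2 | _bb[a]baab   read a → write b, move R, go to p2
p2 | _bbb[b]aab   read b → write _, move L, go to p4
p4 | _bb[b]_aab   read b → write b, move L, go to p1
p1 | _b[b]b_aab   read b → write b, move R, go to p2
p2 | _bb[b]_aab   read b → write _, move L, go to p4
p4 | _b[b]__aab   read b → write b, move L, go to p1
p1 | _[b]b__aab   read b → write b, move R, go to p2
p2 | _b[b]__aab   read b → write _, move L, go to p4
p4 | _[b]___aab   read b → write b, move L, go to p1
p1 | [_]b___aab   read _ → write b, move R, go to p3
p3 | b[b]___aab
At halt the head is at cell 0.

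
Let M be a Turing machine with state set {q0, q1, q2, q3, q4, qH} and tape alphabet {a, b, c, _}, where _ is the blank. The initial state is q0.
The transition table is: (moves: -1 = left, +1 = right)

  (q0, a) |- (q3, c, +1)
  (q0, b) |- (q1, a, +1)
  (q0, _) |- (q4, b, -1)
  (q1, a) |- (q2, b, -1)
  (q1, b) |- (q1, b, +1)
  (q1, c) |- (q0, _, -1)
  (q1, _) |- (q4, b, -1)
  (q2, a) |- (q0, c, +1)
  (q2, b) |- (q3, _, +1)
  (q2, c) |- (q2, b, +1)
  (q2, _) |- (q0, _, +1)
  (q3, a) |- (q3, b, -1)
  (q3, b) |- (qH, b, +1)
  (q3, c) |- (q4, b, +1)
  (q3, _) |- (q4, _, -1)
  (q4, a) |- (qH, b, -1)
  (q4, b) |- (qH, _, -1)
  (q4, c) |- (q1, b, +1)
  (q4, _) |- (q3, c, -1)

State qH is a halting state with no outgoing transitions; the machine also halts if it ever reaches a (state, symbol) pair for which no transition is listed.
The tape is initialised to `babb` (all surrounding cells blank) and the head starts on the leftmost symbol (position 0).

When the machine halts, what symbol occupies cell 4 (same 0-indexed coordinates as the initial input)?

state=q0 head=0 tape=[b]abb_   (q0,b)→(q1,a,+1)
state=q1 head=1 tape=a[a]bb_   (q1,a)→(q2,b,-1)
state=q2 head=0 tape=[a]bbb_   (q2,a)→(q0,c,+1)
state=q0 head=1 tape=c[b]bb_   (q0,b)→(q1,a,+1)
state=q1 head=2 tape=ca[b]b_   (q1,b)→(q1,b,+1)
state=q1 head=3 tape=cab[b]_   (q1,b)→(q1,b,+1)
state=q1 head=4 tape=cabb[_]   (q1,_)→(q4,b,-1)
state=q4 head=3 tape=cab[b]b   (q4,b)→(qH,_,-1)
state=qH head=2 tape=ca[b]_b
Cell 4 holds b when M halts.

b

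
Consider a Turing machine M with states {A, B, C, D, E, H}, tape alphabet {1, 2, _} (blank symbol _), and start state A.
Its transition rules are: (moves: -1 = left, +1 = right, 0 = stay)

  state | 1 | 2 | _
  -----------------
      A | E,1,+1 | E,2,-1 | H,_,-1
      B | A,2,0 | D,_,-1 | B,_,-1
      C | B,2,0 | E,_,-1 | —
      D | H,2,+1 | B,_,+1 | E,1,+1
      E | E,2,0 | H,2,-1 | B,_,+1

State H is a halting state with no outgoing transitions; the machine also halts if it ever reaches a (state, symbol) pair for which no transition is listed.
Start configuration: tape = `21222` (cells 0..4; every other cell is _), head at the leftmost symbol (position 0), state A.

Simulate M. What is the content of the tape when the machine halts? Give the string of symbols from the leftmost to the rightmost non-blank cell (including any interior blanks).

A | _[2]1222_   read 2 → write 2, move -1, go to E
E | [_]21222_   read _ → write _, move +1, go to B
B | _[2]1222_   read 2 → write _, move -1, go to D
D | [_]_1222_   read _ → write 1, move +1, go to E
E | 1[_]1222_   read _ → write _, move +1, go to B
B | 1_[1]222_   read 1 → write 2, move 0, go to A
A | 1_[2]222_   read 2 → write 2, move -1, go to E
E | 1[_]2222_   read _ → write _, move +1, go to B
B | 1_[2]222_   read 2 → write _, move -1, go to D
D | 1[_]_222_   read _ → write 1, move +1, go to E
E | 11[_]222_   read _ → write _, move +1, go to B
B | 11_[2]22_   read 2 → write _, move -1, go to D
D | 11[_]_22_   read _ → write 1, move +1, go to E
E | 111[_]22_   read _ → write _, move +1, go to B
B | 111_[2]2_   read 2 → write _, move -1, go to D
D | 111[_]_2_   read _ → write 1, move +1, go to E
E | 1111[_]2_   read _ → write _, move +1, go to B
B | 1111_[2]_   read 2 → write _, move -1, go to D
D | 1111[_]__   read _ → write 1, move +1, go to E
E | 11111[_]_   read _ → write _, move +1, go to B
B | 11111_[_]   read _ → write _, move -1, go to B
B | 11111[_]_   read _ → write _, move -1, go to B
B | 1111[1]__   read 1 → write 2, move 0, go to A
A | 1111[2]__   read 2 → write 2, move -1, go to E
E | 111[1]2__   read 1 → write 2, move 0, go to E
E | 111[2]2__   read 2 → write 2, move -1, go to H
H | 11[1]22__
The non-blank tape span at halt is 11122.

11122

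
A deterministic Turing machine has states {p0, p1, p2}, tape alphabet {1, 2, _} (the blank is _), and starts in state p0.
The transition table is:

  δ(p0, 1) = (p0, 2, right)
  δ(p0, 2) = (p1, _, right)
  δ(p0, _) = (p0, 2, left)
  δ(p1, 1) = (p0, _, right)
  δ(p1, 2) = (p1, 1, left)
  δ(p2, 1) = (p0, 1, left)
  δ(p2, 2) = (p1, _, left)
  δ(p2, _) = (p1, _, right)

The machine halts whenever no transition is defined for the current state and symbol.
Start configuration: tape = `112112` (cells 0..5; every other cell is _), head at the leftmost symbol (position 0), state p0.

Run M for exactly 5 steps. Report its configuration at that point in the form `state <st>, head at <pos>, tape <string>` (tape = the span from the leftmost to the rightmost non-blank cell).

state p0, head at 5, tape 22__22

state=p0 head=0 tape=[1]12112   (p0,1)→(p0,2,right)
state=p0 head=1 tape=2[1]2112   (p0,1)→(p0,2,right)
state=p0 head=2 tape=22[2]112   (p0,2)→(p1,_,right)
state=p1 head=3 tape=22_[1]12   (p1,1)→(p0,_,right)
state=p0 head=4 tape=22__[1]2   (p0,1)→(p0,2,right)
state=p0 head=5 tape=22__2[2]
After 5 steps: state p0, head at 5, tape 22__22.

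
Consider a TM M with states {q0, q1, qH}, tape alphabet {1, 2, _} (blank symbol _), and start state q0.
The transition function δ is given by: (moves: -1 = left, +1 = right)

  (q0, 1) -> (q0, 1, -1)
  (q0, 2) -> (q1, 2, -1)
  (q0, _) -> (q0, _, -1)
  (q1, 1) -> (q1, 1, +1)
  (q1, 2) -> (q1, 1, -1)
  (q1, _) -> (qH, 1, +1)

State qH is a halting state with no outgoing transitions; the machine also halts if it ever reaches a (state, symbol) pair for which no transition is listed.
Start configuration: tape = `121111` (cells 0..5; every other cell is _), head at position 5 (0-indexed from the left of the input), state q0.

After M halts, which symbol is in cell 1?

state=q0 head=5 tape=12111[1]__   (q0,1)→(q0,1,-1)
state=q0 head=4 tape=1211[1]1__   (q0,1)→(q0,1,-1)
state=q0 head=3 tape=121[1]11__   (q0,1)→(q0,1,-1)
state=q0 head=2 tape=12[1]111__   (q0,1)→(q0,1,-1)
state=q0 head=1 tape=1[2]1111__   (q0,2)→(q1,2,-1)
state=q1 head=0 tape=[1]21111__   (q1,1)→(q1,1,+1)
state=q1 head=1 tape=1[2]1111__   (q1,2)→(q1,1,-1)
state=q1 head=0 tape=[1]11111__   (q1,1)→(q1,1,+1)
state=q1 head=1 tape=1[1]1111__   (q1,1)→(q1,1,+1)
state=q1 head=2 tape=11[1]111__   (q1,1)→(q1,1,+1)
state=q1 head=3 tape=111[1]11__   (q1,1)→(q1,1,+1)
state=q1 head=4 tape=1111[1]1__   (q1,1)→(q1,1,+1)
state=q1 head=5 tape=11111[1]__   (q1,1)→(q1,1,+1)
state=q1 head=6 tape=111111[_]_   (q1,_)→(qH,1,+1)
state=qH head=7 tape=1111111[_]
Cell 1 holds 1 when M halts.

1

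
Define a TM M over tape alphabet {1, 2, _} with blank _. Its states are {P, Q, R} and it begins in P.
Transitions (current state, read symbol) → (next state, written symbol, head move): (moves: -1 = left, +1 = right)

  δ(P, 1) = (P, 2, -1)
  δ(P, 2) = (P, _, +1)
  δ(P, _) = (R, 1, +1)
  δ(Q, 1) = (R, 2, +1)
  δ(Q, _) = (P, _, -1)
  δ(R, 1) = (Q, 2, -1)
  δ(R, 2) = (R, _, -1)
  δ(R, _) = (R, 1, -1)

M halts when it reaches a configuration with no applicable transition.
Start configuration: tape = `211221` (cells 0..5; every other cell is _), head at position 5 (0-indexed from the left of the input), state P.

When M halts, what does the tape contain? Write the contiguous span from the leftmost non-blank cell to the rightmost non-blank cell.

P | 21122[1]__   read 1 → write 2, move -1, go to P
P | 2112[2]2__   read 2 → write _, move +1, go to P
P | 2112_[2]__   read 2 → write _, move +1, go to P
P | 2112__[_]_   read _ → write 1, move +1, go to R
R | 2112__1[_]   read _ → write 1, move -1, go to R
R | 2112__[1]1   read 1 → write 2, move -1, go to Q
Q | 2112_[_]21   read _ → write _, move -1, go to P
P | 2112[_]_21   read _ → write 1, move +1, go to R
R | 21121[_]21   read _ → write 1, move -1, go to R
R | 2112[1]121   read 1 → write 2, move -1, go to Q
Q | 211[2]2121
The non-blank tape span at halt is 21122121.

21122121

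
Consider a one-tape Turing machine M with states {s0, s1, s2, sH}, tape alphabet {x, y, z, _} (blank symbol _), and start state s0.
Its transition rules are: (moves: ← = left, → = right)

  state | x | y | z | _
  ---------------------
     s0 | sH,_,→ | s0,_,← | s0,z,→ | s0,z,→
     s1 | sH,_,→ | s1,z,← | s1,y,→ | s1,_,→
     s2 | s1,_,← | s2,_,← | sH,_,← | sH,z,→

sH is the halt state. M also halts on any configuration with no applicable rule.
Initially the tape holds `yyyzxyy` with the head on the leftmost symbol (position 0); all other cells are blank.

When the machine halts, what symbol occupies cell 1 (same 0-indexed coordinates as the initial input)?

z

state=s0 head=0 tape=_[y]yyzxyy   (s0,y)→(s0,_,←)
state=s0 head=-1 tape=[_]_yyzxyy   (s0,_)→(s0,z,→)
state=s0 head=0 tape=z[_]yyzxyy   (s0,_)→(s0,z,→)
state=s0 head=1 tape=zz[y]yzxyy   (s0,y)→(s0,_,←)
state=s0 head=0 tape=z[z]_yzxyy   (s0,z)→(s0,z,→)
state=s0 head=1 tape=zz[_]yzxyy   (s0,_)→(s0,z,→)
state=s0 head=2 tape=zzz[y]zxyy   (s0,y)→(s0,_,←)
state=s0 head=1 tape=zz[z]_zxyy   (s0,z)→(s0,z,→)
state=s0 head=2 tape=zzz[_]zxyy   (s0,_)→(s0,z,→)
state=s0 head=3 tape=zzzz[z]xyy   (s0,z)→(s0,z,→)
state=s0 head=4 tape=zzzzz[x]yy   (s0,x)→(sH,_,→)
state=sH head=5 tape=zzzzz_[y]y
Cell 1 holds z when M halts.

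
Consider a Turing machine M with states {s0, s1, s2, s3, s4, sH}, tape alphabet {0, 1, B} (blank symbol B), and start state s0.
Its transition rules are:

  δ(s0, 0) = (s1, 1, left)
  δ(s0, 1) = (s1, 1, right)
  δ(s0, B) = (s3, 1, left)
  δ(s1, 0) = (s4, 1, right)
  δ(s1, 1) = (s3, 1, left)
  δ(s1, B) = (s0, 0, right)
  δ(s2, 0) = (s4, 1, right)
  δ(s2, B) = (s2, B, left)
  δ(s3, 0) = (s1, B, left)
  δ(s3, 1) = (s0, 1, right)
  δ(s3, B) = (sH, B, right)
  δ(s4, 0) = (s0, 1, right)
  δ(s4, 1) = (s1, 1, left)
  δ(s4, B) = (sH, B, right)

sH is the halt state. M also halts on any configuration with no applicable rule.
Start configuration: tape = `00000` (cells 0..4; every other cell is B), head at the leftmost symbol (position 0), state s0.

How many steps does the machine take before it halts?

state=s0 head=0 tape=B[0]0000BB   (s0,0)→(s1,1,left)
state=s1 head=-1 tape=[B]10000BB   (s1,B)→(s0,0,right)
state=s0 head=0 tape=0[1]0000BB   (s0,1)→(s1,1,right)
state=s1 head=1 tape=01[0]000BB   (s1,0)→(s4,1,right)
state=s4 head=2 tape=011[0]00BB   (s4,0)→(s0,1,right)
state=s0 head=3 tape=0111[0]0BB   (s0,0)→(s1,1,left)
state=s1 head=2 tape=011[1]10BB   (s1,1)→(s3,1,left)
state=s3 head=1 tape=01[1]110BB   (s3,1)→(s0,1,right)
state=s0 head=2 tape=011[1]10BB   (s0,1)→(s1,1,right)
state=s1 head=3 tape=0111[1]0BB   (s1,1)→(s3,1,left)
state=s3 head=2 tape=011[1]10BB   (s3,1)→(s0,1,right)
state=s0 head=3 tape=0111[1]0BB   (s0,1)→(s1,1,right)
state=s1 head=4 tape=01111[0]BB   (s1,0)→(s4,1,right)
state=s4 head=5 tape=011111[B]B   (s4,B)→(sH,B,right)
state=sH head=6 tape=011111B[B]
M halts after 14 transitions.

14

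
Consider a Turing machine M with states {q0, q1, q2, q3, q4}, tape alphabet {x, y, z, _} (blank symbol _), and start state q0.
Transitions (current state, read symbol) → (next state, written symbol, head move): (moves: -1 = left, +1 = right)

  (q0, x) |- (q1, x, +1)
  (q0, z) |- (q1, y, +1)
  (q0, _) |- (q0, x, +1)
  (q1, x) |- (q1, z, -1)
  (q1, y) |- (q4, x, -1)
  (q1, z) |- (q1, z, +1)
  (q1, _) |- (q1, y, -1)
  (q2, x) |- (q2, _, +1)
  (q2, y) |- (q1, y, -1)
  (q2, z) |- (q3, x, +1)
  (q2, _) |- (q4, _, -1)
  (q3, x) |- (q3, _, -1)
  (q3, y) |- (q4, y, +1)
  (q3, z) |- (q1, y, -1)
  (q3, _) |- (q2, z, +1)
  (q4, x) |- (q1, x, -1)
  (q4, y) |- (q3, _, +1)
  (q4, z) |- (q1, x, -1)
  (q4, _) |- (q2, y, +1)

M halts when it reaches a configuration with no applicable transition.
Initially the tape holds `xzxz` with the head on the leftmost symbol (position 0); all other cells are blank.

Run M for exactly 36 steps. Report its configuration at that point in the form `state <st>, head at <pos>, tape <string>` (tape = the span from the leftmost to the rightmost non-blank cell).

state q1, head at 6, tape xzzzzzx

q0 | [x]zxz___   read x → write x, move +1, go to q1
q1 | x[z]xz___   read z → write z, move +1, go to q1
q1 | xz[x]z___   read x → write z, move -1, go to q1
q1 | x[z]zz___   read z → write z, move +1, go to q1
q1 | xz[z]z___   read z → write z, move +1, go to q1
q1 | xzz[z]___   read z → write z, move +1, go to q1
q1 | xzzz[_]__   read _ → write y, move -1, go to q1
q1 | xzz[z]y__   read z → write z, move +1, go to q1
q1 | xzzz[y]__   read y → write x, move -1, go to q4
q4 | xzz[z]x__   read z → write x, move -1, go to q1
q1 | xz[z]xx__   read z → write z, move +1, go to q1
q1 | xzz[x]x__   read x → write z, move -1, go to q1
q1 | xz[z]zx__   read z → write z, move +1, go to q1
q1 | xzz[z]x__   read z → write z, move +1, go to q1
q1 | xzzz[x]__   read x → write z, move -1, go to q1
q1 | xzz[z]z__   read z → write z, move +1, go to q1
q1 | xzzz[z]__   read z → write z, move +1, go to q1
q1 | xzzzz[_]_   read _ → write y, move -1, go to q1
q1 | xzzz[z]y_   read z → write z, move +1, go to q1
q1 | xzzzz[y]_   read y → write x, move -1, go to q4
q4 | xzzz[z]x_   read z → write x, move -1, go to q1
q1 | xzz[z]xx_   read z → write z, move +1, go to q1
q1 | xzzz[x]x_   read x → write z, move -1, go to q1
q1 | xzz[z]zx_   read z → write z, move +1, go to q1
q1 | xzzz[z]x_   read z → write z, move +1, go to q1
q1 | xzzzz[x]_   read x → write z, move -1, go to q1
q1 | xzzz[z]z_   read z → write z, move +1, go to q1
q1 | xzzzz[z]_   read z → write z, move +1, go to q1
q1 | xzzzzz[_]   read _ → write y, move -1, go to q1
q1 | xzzzz[z]y   read z → write z, move +1, go to q1
q1 | xzzzzz[y]   read y → write x, move -1, go to q4
q4 | xzzzz[z]x   read z → write x, move -1, go to q1
q1 | xzzz[z]xx   read z → write z, move +1, go to q1
q1 | xzzzz[x]x   read x → write z, move -1, go to q1
q1 | xzzz[z]zx   read z → write z, move +1, go to q1
q1 | xzzzz[z]x   read z → write z, move +1, go to q1
q1 | xzzzzz[x]
After 36 steps: state q1, head at 6, tape xzzzzzx.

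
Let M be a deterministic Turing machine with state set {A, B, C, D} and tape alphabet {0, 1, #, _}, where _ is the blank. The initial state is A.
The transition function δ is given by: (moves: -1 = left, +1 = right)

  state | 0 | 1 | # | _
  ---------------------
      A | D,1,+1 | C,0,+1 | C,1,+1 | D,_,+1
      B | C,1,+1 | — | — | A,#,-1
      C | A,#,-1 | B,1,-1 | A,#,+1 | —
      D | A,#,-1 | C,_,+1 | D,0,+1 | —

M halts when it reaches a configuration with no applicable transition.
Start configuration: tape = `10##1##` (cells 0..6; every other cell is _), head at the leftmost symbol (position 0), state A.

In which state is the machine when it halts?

C

state=A head=0 tape=[1]0##1##_   (A,1)→(C,0,+1)
state=C head=1 tape=0[0]##1##_   (C,0)→(A,#,-1)
state=A head=0 tape=[0]###1##_   (A,0)→(D,1,+1)
state=D head=1 tape=1[#]##1##_   (D,#)→(D,0,+1)
state=D head=2 tape=10[#]#1##_   (D,#)→(D,0,+1)
state=D head=3 tape=100[#]1##_   (D,#)→(D,0,+1)
state=D head=4 tape=1000[1]##_   (D,1)→(C,_,+1)
state=C head=5 tape=1000_[#]#_   (C,#)→(A,#,+1)
state=A head=6 tape=1000_#[#]_   (A,#)→(C,1,+1)
state=C head=7 tape=1000_#1[_]
No transition is defined for (C, _); M halts in state C.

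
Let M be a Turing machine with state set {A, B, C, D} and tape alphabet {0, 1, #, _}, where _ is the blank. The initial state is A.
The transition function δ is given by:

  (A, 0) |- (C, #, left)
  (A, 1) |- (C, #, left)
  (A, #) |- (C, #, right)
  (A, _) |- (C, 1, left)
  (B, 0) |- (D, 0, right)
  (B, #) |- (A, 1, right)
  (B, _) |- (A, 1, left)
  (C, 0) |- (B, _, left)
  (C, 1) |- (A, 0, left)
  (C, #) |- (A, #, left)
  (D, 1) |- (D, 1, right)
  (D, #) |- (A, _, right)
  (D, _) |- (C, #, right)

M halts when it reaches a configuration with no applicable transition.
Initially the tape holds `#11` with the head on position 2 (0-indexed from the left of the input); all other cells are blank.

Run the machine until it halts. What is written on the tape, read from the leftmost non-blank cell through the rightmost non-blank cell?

A | __#1[1]   read 1 → write #, move left, go to C
C | __#[1]#   read 1 → write 0, move left, go to A
A | __[#]0#   read # → write #, move right, go to C
C | __#[0]#   read 0 → write _, move left, go to B
B | __[#]_#   read # → write 1, move right, go to A
A | __1[_]#   read _ → write 1, move left, go to C
C | __[1]1#   read 1 → write 0, move left, go to A
A | _[_]01#   read _ → write 1, move left, go to C
C | [_]101#
The non-blank tape span at halt is 101#.

101#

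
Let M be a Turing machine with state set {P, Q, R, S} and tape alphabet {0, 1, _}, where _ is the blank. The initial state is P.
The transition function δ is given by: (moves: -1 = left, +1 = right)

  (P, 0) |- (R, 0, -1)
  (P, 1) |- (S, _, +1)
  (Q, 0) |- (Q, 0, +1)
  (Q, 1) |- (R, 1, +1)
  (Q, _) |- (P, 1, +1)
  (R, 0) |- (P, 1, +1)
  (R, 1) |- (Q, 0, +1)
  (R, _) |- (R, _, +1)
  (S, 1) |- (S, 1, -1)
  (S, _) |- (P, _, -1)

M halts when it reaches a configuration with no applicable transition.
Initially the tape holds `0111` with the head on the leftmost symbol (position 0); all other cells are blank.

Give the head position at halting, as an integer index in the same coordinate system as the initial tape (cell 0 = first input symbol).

P | _[0]111   read 0 → write 0, move -1, go to R
R | [_]0111   read _ → write _, move +1, go to R
R | _[0]111   read 0 → write 1, move +1, go to P
P | _1[1]11   read 1 → write _, move +1, go to S
S | _1_[1]1   read 1 → write 1, move -1, go to S
S | _1[_]11   read _ → write _, move -1, go to P
P | _[1]_11   read 1 → write _, move +1, go to S
S | __[_]11   read _ → write _, move -1, go to P
P | _[_]_11
At halt the head is at cell 0.

0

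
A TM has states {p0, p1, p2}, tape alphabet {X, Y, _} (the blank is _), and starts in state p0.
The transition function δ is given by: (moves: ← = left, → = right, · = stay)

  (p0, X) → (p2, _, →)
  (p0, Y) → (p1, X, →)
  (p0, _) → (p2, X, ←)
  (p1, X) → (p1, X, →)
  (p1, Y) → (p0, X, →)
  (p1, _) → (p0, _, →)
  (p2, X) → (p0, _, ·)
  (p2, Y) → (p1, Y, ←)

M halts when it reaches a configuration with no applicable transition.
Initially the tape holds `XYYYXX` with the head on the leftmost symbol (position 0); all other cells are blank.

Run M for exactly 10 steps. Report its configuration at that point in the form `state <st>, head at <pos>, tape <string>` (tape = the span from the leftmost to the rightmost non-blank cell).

state=p0 head=0 tape=[X]YYYXX__   (p0,X)→(p2,_,→)
state=p2 head=1 tape=_[Y]YYXX__   (p2,Y)→(p1,Y,←)
state=p1 head=0 tape=[_]YYYXX__   (p1,_)→(p0,_,→)
state=p0 head=1 tape=_[Y]YYXX__   (p0,Y)→(p1,X,→)
state=p1 head=2 tape=_X[Y]YXX__   (p1,Y)→(p0,X,→)
state=p0 head=3 tape=_XX[Y]XX__   (p0,Y)→(p1,X,→)
state=p1 head=4 tape=_XXX[X]X__   (p1,X)→(p1,X,→)
state=p1 head=5 tape=_XXXX[X]__   (p1,X)→(p1,X,→)
state=p1 head=6 tape=_XXXXX[_]_   (p1,_)→(p0,_,→)
state=p0 head=7 tape=_XXXXX_[_]   (p0,_)→(p2,X,←)
state=p2 head=6 tape=_XXXXX[_]X
After 10 steps: state p2, head at 6, tape XXXXX_X.

state p2, head at 6, tape XXXXX_X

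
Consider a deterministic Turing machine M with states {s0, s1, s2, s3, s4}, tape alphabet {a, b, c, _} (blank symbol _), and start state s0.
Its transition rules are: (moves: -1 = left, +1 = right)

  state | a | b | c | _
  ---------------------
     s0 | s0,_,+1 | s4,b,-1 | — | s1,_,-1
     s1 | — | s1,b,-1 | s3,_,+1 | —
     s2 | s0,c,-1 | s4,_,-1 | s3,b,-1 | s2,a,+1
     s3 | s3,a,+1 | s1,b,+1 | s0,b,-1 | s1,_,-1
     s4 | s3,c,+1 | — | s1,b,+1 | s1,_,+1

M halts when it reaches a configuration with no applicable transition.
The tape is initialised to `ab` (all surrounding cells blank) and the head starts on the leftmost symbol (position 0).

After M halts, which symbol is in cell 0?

state=s0 head=0 tape=[a]b   (s0,a)→(s0,_,+1)
state=s0 head=1 tape=_[b]   (s0,b)→(s4,b,-1)
state=s4 head=0 tape=[_]b   (s4,_)→(s1,_,+1)
state=s1 head=1 tape=_[b]   (s1,b)→(s1,b,-1)
state=s1 head=0 tape=[_]b
Cell 0 holds _ when M halts.

_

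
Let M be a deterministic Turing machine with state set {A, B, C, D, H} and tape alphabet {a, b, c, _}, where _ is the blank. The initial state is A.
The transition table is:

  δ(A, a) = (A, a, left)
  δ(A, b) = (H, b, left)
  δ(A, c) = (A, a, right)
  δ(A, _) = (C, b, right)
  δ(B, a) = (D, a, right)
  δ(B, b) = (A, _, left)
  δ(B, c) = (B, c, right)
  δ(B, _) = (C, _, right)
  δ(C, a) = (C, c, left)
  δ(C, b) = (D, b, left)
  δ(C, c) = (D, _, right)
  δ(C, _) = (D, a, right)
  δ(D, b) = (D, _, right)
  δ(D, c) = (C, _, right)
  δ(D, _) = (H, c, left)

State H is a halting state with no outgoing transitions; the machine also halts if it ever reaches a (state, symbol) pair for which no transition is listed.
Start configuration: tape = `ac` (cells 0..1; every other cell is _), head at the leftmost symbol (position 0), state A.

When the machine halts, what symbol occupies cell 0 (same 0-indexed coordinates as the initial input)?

state=A head=0 tape=___[a]c   (A,a)→(A,a,left)
state=A head=-1 tape=__[_]ac   (A,_)→(C,b,right)
state=C head=0 tape=__b[a]c   (C,a)→(C,c,left)
state=C head=-1 tape=__[b]cc   (C,b)→(D,b,left)
state=D head=-2 tape=_[_]bcc   (D,_)→(H,c,left)
state=H head=-3 tape=[_]cbcc
Cell 0 holds c when M halts.

c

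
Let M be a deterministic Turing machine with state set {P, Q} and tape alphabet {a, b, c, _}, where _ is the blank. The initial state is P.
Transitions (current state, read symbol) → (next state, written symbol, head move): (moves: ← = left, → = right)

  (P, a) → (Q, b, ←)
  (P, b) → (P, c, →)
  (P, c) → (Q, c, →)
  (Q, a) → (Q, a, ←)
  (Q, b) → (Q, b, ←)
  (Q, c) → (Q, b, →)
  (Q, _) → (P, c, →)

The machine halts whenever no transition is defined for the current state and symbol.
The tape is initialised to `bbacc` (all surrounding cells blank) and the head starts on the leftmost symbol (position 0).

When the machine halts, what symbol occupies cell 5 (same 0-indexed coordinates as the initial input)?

state=P head=0 tape=_[b]bacc__   (P,b)→(P,c,→)
state=P head=1 tape=_c[b]acc__   (P,b)→(P,c,→)
state=P head=2 tape=_cc[a]cc__   (P,a)→(Q,b,←)
state=Q head=1 tape=_c[c]bcc__   (Q,c)→(Q,b,→)
state=Q head=2 tape=_cb[b]cc__   (Q,b)→(Q,b,←)
state=Q head=1 tape=_c[b]bcc__   (Q,b)→(Q,b,←)
state=Q head=0 tape=_[c]bbcc__   (Q,c)→(Q,b,→)
state=Q head=1 tape=_b[b]bcc__   (Q,b)→(Q,b,←)
state=Q head=0 tape=_[b]bbcc__   (Q,b)→(Q,b,←)
state=Q head=-1 tape=[_]bbbcc__   (Q,_)→(P,c,→)
state=P head=0 tape=c[b]bbcc__   (P,b)→(P,c,→)
state=P head=1 tape=cc[b]bcc__   (P,b)→(P,c,→)
state=P head=2 tape=ccc[b]cc__   (P,b)→(P,c,→)
state=P head=3 tape=cccc[c]c__   (P,c)→(Q,c,→)
state=Q head=4 tape=ccccc[c]__   (Q,c)→(Q,b,→)
state=Q head=5 tape=cccccb[_]_   (Q,_)→(P,c,→)
state=P head=6 tape=cccccbc[_]
Cell 5 holds c when M halts.

c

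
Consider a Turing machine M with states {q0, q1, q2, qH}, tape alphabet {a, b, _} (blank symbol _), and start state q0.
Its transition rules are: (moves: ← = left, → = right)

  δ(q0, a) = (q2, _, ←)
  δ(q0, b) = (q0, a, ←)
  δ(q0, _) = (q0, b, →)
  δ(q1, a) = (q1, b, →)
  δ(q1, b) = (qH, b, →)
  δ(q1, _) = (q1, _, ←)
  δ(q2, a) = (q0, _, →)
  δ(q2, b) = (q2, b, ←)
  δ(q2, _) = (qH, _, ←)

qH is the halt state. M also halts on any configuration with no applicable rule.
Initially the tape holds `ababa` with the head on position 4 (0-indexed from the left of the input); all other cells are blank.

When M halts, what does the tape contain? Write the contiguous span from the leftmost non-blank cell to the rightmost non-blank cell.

state=q0 head=4 tape=__abab[a]   (q0,a)→(q2,_,←)
state=q2 head=3 tape=__aba[b]_   (q2,b)→(q2,b,←)
state=q2 head=2 tape=__ab[a]b_   (q2,a)→(q0,_,→)
state=q0 head=3 tape=__ab_[b]_   (q0,b)→(q0,a,←)
state=q0 head=2 tape=__ab[_]a_   (q0,_)→(q0,b,→)
state=q0 head=3 tape=__abb[a]_   (q0,a)→(q2,_,←)
state=q2 head=2 tape=__ab[b]__   (q2,b)→(q2,b,←)
state=q2 head=1 tape=__a[b]b__   (q2,b)→(q2,b,←)
state=q2 head=0 tape=__[a]bb__   (q2,a)→(q0,_,→)
state=q0 head=1 tape=___[b]b__   (q0,b)→(q0,a,←)
state=q0 head=0 tape=__[_]ab__   (q0,_)→(q0,b,→)
state=q0 head=1 tape=__b[a]b__   (q0,a)→(q2,_,←)
state=q2 head=0 tape=__[b]_b__   (q2,b)→(q2,b,←)
state=q2 head=-1 tape=_[_]b_b__   (q2,_)→(qH,_,←)
state=qH head=-2 tape=[_]_b_b__
The non-blank tape span at halt is b_b.

b_b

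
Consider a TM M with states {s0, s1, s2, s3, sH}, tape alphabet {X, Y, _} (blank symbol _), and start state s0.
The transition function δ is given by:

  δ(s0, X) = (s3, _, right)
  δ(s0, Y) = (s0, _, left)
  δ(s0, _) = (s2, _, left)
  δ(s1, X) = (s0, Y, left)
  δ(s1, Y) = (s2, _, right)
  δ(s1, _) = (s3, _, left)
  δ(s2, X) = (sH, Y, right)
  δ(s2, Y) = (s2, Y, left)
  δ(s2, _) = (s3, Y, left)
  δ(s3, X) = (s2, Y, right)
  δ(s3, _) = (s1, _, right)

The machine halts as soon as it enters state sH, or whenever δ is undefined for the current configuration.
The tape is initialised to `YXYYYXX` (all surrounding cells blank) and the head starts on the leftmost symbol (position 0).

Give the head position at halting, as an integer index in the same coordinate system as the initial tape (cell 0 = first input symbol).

s0 | ___[Y]XYYYXX   read Y → write _, move left, go to s0
s0 | __[_]_XYYYXX   read _ → write _, move left, go to s2
s2 | _[_]__XYYYXX   read _ → write Y, move left, go to s3
s3 | [_]Y__XYYYXX   read _ → write _, move right, go to s1
s1 | _[Y]__XYYYXX   read Y → write _, move right, go to s2
s2 | __[_]_XYYYXX   read _ → write Y, move left, go to s3
s3 | _[_]Y_XYYYXX   read _ → write _, move right, go to s1
s1 | __[Y]_XYYYXX   read Y → write _, move right, go to s2
s2 | ___[_]XYYYXX   read _ → write Y, move left, go to s3
s3 | __[_]YXYYYXX   read _ → write _, move right, go to s1
s1 | ___[Y]XYYYXX   read Y → write _, move right, go to s2
s2 | ____[X]YYYXX   read X → write Y, move right, go to sH
sH | ____Y[Y]YYXX
At halt the head is at cell 2.

2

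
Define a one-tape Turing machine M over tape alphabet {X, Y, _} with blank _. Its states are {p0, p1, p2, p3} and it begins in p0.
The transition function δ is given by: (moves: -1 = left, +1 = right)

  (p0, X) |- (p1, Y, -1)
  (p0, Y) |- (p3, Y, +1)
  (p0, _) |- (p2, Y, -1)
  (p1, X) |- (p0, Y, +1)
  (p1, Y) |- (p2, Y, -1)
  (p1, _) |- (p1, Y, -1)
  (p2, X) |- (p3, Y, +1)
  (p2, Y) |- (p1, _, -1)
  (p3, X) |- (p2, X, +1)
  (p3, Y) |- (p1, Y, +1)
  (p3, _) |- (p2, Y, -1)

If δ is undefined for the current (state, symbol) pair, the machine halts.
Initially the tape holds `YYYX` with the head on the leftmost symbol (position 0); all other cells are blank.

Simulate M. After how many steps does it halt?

5

p0 | _[Y]YYX   read Y → write Y, move +1, go to p3
p3 | _Y[Y]YX   read Y → write Y, move +1, go to p1
p1 | _YY[Y]X   read Y → write Y, move -1, go to p2
p2 | _Y[Y]YX   read Y → write _, move -1, go to p1
p1 | _[Y]_YX   read Y → write Y, move -1, go to p2
p2 | [_]Y_YX
M halts after 5 transitions.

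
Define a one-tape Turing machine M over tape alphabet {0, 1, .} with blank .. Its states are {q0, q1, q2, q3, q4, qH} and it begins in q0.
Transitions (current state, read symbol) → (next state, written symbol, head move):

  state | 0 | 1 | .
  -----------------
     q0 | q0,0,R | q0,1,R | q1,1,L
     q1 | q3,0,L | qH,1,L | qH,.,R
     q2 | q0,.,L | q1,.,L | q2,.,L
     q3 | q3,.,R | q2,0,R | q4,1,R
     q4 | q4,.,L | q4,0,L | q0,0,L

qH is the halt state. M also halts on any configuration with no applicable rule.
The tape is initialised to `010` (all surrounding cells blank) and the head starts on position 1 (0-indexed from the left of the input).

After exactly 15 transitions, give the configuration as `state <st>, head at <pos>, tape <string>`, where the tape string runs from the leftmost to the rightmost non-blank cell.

state=q0 head=1 tape=0[1]0.   (q0,1)→(q0,1,R)
state=q0 head=2 tape=01[0].   (q0,0)→(q0,0,R)
state=q0 head=3 tape=010[.]   (q0,.)→(q1,1,L)
state=q1 head=2 tape=01[0]1   (q1,0)→(q3,0,L)
state=q3 head=1 tape=0[1]01   (q3,1)→(q2,0,R)
state=q2 head=2 tape=00[0]1   (q2,0)→(q0,.,L)
state=q0 head=1 tape=0[0].1   (q0,0)→(q0,0,R)
state=q0 head=2 tape=00[.]1   (q0,.)→(q1,1,L)
state=q1 head=1 tape=0[0]11   (q1,0)→(q3,0,L)
state=q3 head=0 tape=[0]011   (q3,0)→(q3,.,R)
state=q3 head=1 tape=.[0]11   (q3,0)→(q3,.,R)
state=q3 head=2 tape=..[1]1   (q3,1)→(q2,0,R)
state=q2 head=3 tape=..0[1]   (q2,1)→(q1,.,L)
state=q1 head=2 tape=..[0].   (q1,0)→(q3,0,L)
state=q3 head=1 tape=.[.]0.   (q3,.)→(q4,1,R)
state=q4 head=2 tape=.1[0].
After 15 steps: state q4, head at 2, tape 10.

state q4, head at 2, tape 10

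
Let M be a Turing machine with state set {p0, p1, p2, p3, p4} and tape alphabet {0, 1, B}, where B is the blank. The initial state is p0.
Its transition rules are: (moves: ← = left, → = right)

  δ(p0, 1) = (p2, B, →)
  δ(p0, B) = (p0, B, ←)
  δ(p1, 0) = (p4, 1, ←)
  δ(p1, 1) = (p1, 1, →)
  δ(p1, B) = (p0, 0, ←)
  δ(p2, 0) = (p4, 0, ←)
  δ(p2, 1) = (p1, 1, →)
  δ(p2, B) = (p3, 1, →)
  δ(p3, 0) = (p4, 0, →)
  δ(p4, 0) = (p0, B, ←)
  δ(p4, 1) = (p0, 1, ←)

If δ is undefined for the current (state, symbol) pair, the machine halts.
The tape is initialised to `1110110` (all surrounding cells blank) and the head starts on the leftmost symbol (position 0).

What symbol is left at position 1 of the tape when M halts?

B

p0 | [1]110110B   read 1 → write B, move →, go to p2
p2 | B[1]10110B   read 1 → write 1, move →, go to p1
p1 | B1[1]0110B   read 1 → write 1, move →, go to p1
p1 | B11[0]110B   read 0 → write 1, move ←, go to p4
p4 | B1[1]1110B   read 1 → write 1, move ←, go to p0
p0 | B[1]11110B   read 1 → write B, move →, go to p2
p2 | BB[1]1110B   read 1 → write 1, move →, go to p1
p1 | BB1[1]110B   read 1 → write 1, move →, go to p1
p1 | BB11[1]10B   read 1 → write 1, move →, go to p1
p1 | BB111[1]0B   read 1 → write 1, move →, go to p1
p1 | BB1111[0]B   read 0 → write 1, move ←, go to p4
p4 | BB111[1]1B   read 1 → write 1, move ←, go to p0
p0 | BB11[1]11B   read 1 → write B, move →, go to p2
p2 | BB11B[1]1B   read 1 → write 1, move →, go to p1
p1 | BB11B1[1]B   read 1 → write 1, move →, go to p1
p1 | BB11B11[B]   read B → write 0, move ←, go to p0
p0 | BB11B1[1]0   read 1 → write B, move →, go to p2
p2 | BB11B1B[0]   read 0 → write 0, move ←, go to p4
p4 | BB11B1[B]0
Cell 1 holds B when M halts.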